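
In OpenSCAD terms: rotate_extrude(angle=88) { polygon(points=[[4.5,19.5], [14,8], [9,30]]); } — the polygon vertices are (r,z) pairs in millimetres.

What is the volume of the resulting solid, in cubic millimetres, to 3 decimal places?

Profile (r,z), 3 vertices: (4.5,19.5) (14,8) (9,30)
edge 0: (4.5,19.5)→(14,8)  cross = 4.5·8 − 14·19.5 = -237.0000; (r_i+r_j)·cross = 18.5·-237.0000 = -4384.5000
edge 1: (14,8)→(9,30)  cross = 14·30 − 9·8 = 348.0000; (r_i+r_j)·cross = 23·348.0000 = 8004.0000
edge 2: (9,30)→(4.5,19.5)  cross = 9·19.5 − 4.5·30 = 40.5000; (r_i+r_j)·cross = 13.5·40.5000 = 546.7500
Σcross = 151.5000 → A = |Σcross|/2 = 75.7500 mm²
Σ(r_i+r_j)·cross = 4166.2500 → first moment M = |Σ|/6 = 694.3750
R_c = M/A = 694.3750/75.7500 = 9.1667 mm
θ = 88° = 1.535890 rad
V = θ·R_c·A = 1.535890·9.1667·75.7500 = 1066.483 mm³

Volume = 1066.483 mm³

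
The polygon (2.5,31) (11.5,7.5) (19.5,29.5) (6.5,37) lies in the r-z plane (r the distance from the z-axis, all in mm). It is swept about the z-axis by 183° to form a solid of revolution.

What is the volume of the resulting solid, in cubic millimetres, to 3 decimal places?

Profile (r,z), 4 vertices: (2.5,31) (11.5,7.5) (19.5,29.5) (6.5,37)
edge 0: (2.5,31)→(11.5,7.5)  cross = 2.5·7.5 − 11.5·31 = -337.7500; (r_i+r_j)·cross = 14·-337.7500 = -4728.5000
edge 1: (11.5,7.5)→(19.5,29.5)  cross = 11.5·29.5 − 19.5·7.5 = 193.0000; (r_i+r_j)·cross = 31·193.0000 = 5983.0000
edge 2: (19.5,29.5)→(6.5,37)  cross = 19.5·37 − 6.5·29.5 = 529.7500; (r_i+r_j)·cross = 26·529.7500 = 13773.5000
edge 3: (6.5,37)→(2.5,31)  cross = 6.5·31 − 2.5·37 = 109.0000; (r_i+r_j)·cross = 9·109.0000 = 981.0000
Σcross = 494.0000 → A = |Σcross|/2 = 247.0000 mm²
Σ(r_i+r_j)·cross = 16009.0000 → first moment M = |Σ|/6 = 2668.1667
R_c = M/A = 2668.1667/247.0000 = 10.8023 mm
θ = 183° = 3.193953 rad
V = θ·R_c·A = 3.193953·10.8023·247.0000 = 8521.998 mm³

Volume = 8521.998 mm³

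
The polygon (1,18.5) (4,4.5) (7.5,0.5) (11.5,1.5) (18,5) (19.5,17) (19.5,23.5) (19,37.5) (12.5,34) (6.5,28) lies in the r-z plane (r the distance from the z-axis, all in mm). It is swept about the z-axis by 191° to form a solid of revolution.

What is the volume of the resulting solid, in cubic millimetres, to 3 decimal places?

Profile (r,z), 10 vertices: (1,18.5) (4,4.5) (7.5,0.5) (11.5,1.5) (18,5) (19.5,17) (19.5,23.5) (19,37.5) (12.5,34) (6.5,28)
edge 0: (1,18.5)→(4,4.5)  cross = 1·4.5 − 4·18.5 = -69.5000; (r_i+r_j)·cross = 5·-69.5000 = -347.5000
edge 1: (4,4.5)→(7.5,0.5)  cross = 4·0.5 − 7.5·4.5 = -31.7500; (r_i+r_j)·cross = 11.5·-31.7500 = -365.1250
edge 2: (7.5,0.5)→(11.5,1.5)  cross = 7.5·1.5 − 11.5·0.5 = 5.5000; (r_i+r_j)·cross = 19·5.5000 = 104.5000
edge 3: (11.5,1.5)→(18,5)  cross = 11.5·5 − 18·1.5 = 30.5000; (r_i+r_j)·cross = 29.5·30.5000 = 899.7500
edge 4: (18,5)→(19.5,17)  cross = 18·17 − 19.5·5 = 208.5000; (r_i+r_j)·cross = 37.5·208.5000 = 7818.7500
edge 5: (19.5,17)→(19.5,23.5)  cross = 19.5·23.5 − 19.5·17 = 126.7500; (r_i+r_j)·cross = 39·126.7500 = 4943.2500
edge 6: (19.5,23.5)→(19,37.5)  cross = 19.5·37.5 − 19·23.5 = 284.7500; (r_i+r_j)·cross = 38.5·284.7500 = 10962.8750
edge 7: (19,37.5)→(12.5,34)  cross = 19·34 − 12.5·37.5 = 177.2500; (r_i+r_j)·cross = 31.5·177.2500 = 5583.3750
edge 8: (12.5,34)→(6.5,28)  cross = 12.5·28 − 6.5·34 = 129.0000; (r_i+r_j)·cross = 19·129.0000 = 2451.0000
edge 9: (6.5,28)→(1,18.5)  cross = 6.5·18.5 − 1·28 = 92.2500; (r_i+r_j)·cross = 7.5·92.2500 = 691.8750
Σcross = 953.2500 → A = |Σcross|/2 = 476.6250 mm²
Σ(r_i+r_j)·cross = 32742.7500 → first moment M = |Σ|/6 = 5457.1250
R_c = M/A = 5457.1250/476.6250 = 11.4495 mm
θ = 191° = 3.333579 rad
V = θ·R_c·A = 3.333579·11.4495·476.6250 = 18191.757 mm³

Volume = 18191.757 mm³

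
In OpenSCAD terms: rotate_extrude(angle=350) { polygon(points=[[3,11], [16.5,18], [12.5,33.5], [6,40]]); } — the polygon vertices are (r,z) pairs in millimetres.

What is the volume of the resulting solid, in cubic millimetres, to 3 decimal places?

Volume = 12282.464 mm³

Profile (r,z), 4 vertices: (3,11) (16.5,18) (12.5,33.5) (6,40)
edge 0: (3,11)→(16.5,18)  cross = 3·18 − 16.5·11 = -127.5000; (r_i+r_j)·cross = 19.5·-127.5000 = -2486.2500
edge 1: (16.5,18)→(12.5,33.5)  cross = 16.5·33.5 − 12.5·18 = 327.7500; (r_i+r_j)·cross = 29·327.7500 = 9504.7500
edge 2: (12.5,33.5)→(6,40)  cross = 12.5·40 − 6·33.5 = 299.0000; (r_i+r_j)·cross = 18.5·299.0000 = 5531.5000
edge 3: (6,40)→(3,11)  cross = 6·11 − 3·40 = -54.0000; (r_i+r_j)·cross = 9·-54.0000 = -486.0000
Σcross = 445.2500 → A = |Σcross|/2 = 222.6250 mm²
Σ(r_i+r_j)·cross = 12064.0000 → first moment M = |Σ|/6 = 2010.6667
R_c = M/A = 2010.6667/222.6250 = 9.0316 mm
θ = 350° = 6.108652 rad
V = θ·R_c·A = 6.108652·9.0316·222.6250 = 12282.464 mm³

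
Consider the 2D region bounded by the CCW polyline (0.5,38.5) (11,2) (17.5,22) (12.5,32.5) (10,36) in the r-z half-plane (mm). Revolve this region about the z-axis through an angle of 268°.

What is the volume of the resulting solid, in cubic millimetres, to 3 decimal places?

Profile (r,z), 5 vertices: (0.5,38.5) (11,2) (17.5,22) (12.5,32.5) (10,36)
edge 0: (0.5,38.5)→(11,2)  cross = 0.5·2 − 11·38.5 = -422.5000; (r_i+r_j)·cross = 11.5·-422.5000 = -4858.7500
edge 1: (11,2)→(17.5,22)  cross = 11·22 − 17.5·2 = 207.0000; (r_i+r_j)·cross = 28.5·207.0000 = 5899.5000
edge 2: (17.5,22)→(12.5,32.5)  cross = 17.5·32.5 − 12.5·22 = 293.7500; (r_i+r_j)·cross = 30·293.7500 = 8812.5000
edge 3: (12.5,32.5)→(10,36)  cross = 12.5·36 − 10·32.5 = 125.0000; (r_i+r_j)·cross = 22.5·125.0000 = 2812.5000
edge 4: (10,36)→(0.5,38.5)  cross = 10·38.5 − 0.5·36 = 367.0000; (r_i+r_j)·cross = 10.5·367.0000 = 3853.5000
Σcross = 570.2500 → A = |Σcross|/2 = 285.1250 mm²
Σ(r_i+r_j)·cross = 16519.2500 → first moment M = |Σ|/6 = 2753.2083
R_c = M/A = 2753.2083/285.1250 = 9.6561 mm
θ = 268° = 4.677482 rad
V = θ·R_c·A = 4.677482·9.6561·285.1250 = 12878.084 mm³

Volume = 12878.084 mm³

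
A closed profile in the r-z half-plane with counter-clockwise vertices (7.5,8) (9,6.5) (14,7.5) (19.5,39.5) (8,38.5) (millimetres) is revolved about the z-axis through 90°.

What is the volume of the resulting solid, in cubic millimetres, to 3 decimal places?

Profile (r,z), 5 vertices: (7.5,8) (9,6.5) (14,7.5) (19.5,39.5) (8,38.5)
edge 0: (7.5,8)→(9,6.5)  cross = 7.5·6.5 − 9·8 = -23.2500; (r_i+r_j)·cross = 16.5·-23.2500 = -383.6250
edge 1: (9,6.5)→(14,7.5)  cross = 9·7.5 − 14·6.5 = -23.5000; (r_i+r_j)·cross = 23·-23.5000 = -540.5000
edge 2: (14,7.5)→(19.5,39.5)  cross = 14·39.5 − 19.5·7.5 = 406.7500; (r_i+r_j)·cross = 33.5·406.7500 = 13626.1250
edge 3: (19.5,39.5)→(8,38.5)  cross = 19.5·38.5 − 8·39.5 = 434.7500; (r_i+r_j)·cross = 27.5·434.7500 = 11955.6250
edge 4: (8,38.5)→(7.5,8)  cross = 8·8 − 7.5·38.5 = -224.7500; (r_i+r_j)·cross = 15.5·-224.7500 = -3483.6250
Σcross = 570.0000 → A = |Σcross|/2 = 285.0000 mm²
Σ(r_i+r_j)·cross = 21174.0000 → first moment M = |Σ|/6 = 3529.0000
R_c = M/A = 3529.0000/285.0000 = 12.3825 mm
θ = 90° = 1.570796 rad
V = θ·R_c·A = 1.570796·12.3825·285.0000 = 5543.340 mm³

Volume = 5543.340 mm³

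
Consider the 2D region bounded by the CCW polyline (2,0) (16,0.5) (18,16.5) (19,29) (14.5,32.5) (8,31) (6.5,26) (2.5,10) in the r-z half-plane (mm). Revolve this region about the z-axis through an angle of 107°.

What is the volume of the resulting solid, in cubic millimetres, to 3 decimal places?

Volume = 8487.798 mm³

Profile (r,z), 8 vertices: (2,0) (16,0.5) (18,16.5) (19,29) (14.5,32.5) (8,31) (6.5,26) (2.5,10)
edge 0: (2,0)→(16,0.5)  cross = 2·0.5 − 16·0 = 1.0000; (r_i+r_j)·cross = 18·1.0000 = 18.0000
edge 1: (16,0.5)→(18,16.5)  cross = 16·16.5 − 18·0.5 = 255.0000; (r_i+r_j)·cross = 34·255.0000 = 8670.0000
edge 2: (18,16.5)→(19,29)  cross = 18·29 − 19·16.5 = 208.5000; (r_i+r_j)·cross = 37·208.5000 = 7714.5000
edge 3: (19,29)→(14.5,32.5)  cross = 19·32.5 − 14.5·29 = 197.0000; (r_i+r_j)·cross = 33.5·197.0000 = 6599.5000
edge 4: (14.5,32.5)→(8,31)  cross = 14.5·31 − 8·32.5 = 189.5000; (r_i+r_j)·cross = 22.5·189.5000 = 4263.7500
edge 5: (8,31)→(6.5,26)  cross = 8·26 − 6.5·31 = 6.5000; (r_i+r_j)·cross = 14.5·6.5000 = 94.2500
edge 6: (6.5,26)→(2.5,10)  cross = 6.5·10 − 2.5·26 = 0.0000; (r_i+r_j)·cross = 9·0.0000 = 0.0000
edge 7: (2.5,10)→(2,0)  cross = 2.5·0 − 2·10 = -20.0000; (r_i+r_j)·cross = 4.5·-20.0000 = -90.0000
Σcross = 837.5000 → A = |Σcross|/2 = 418.7500 mm²
Σ(r_i+r_j)·cross = 27270.0000 → first moment M = |Σ|/6 = 4545.0000
R_c = M/A = 4545.0000/418.7500 = 10.8537 mm
θ = 107° = 1.867502 rad
V = θ·R_c·A = 1.867502·10.8537·418.7500 = 8487.798 mm³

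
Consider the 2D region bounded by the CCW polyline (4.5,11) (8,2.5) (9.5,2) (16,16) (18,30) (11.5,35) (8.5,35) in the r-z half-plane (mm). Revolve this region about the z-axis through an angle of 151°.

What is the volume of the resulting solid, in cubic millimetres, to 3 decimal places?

Profile (r,z), 7 vertices: (4.5,11) (8,2.5) (9.5,2) (16,16) (18,30) (11.5,35) (8.5,35)
edge 0: (4.5,11)→(8,2.5)  cross = 4.5·2.5 − 8·11 = -76.7500; (r_i+r_j)·cross = 12.5·-76.7500 = -959.3750
edge 1: (8,2.5)→(9.5,2)  cross = 8·2 − 9.5·2.5 = -7.7500; (r_i+r_j)·cross = 17.5·-7.7500 = -135.6250
edge 2: (9.5,2)→(16,16)  cross = 9.5·16 − 16·2 = 120.0000; (r_i+r_j)·cross = 25.5·120.0000 = 3060.0000
edge 3: (16,16)→(18,30)  cross = 16·30 − 18·16 = 192.0000; (r_i+r_j)·cross = 34·192.0000 = 6528.0000
edge 4: (18,30)→(11.5,35)  cross = 18·35 − 11.5·30 = 285.0000; (r_i+r_j)·cross = 29.5·285.0000 = 8407.5000
edge 5: (11.5,35)→(8.5,35)  cross = 11.5·35 − 8.5·35 = 105.0000; (r_i+r_j)·cross = 20·105.0000 = 2100.0000
edge 6: (8.5,35)→(4.5,11)  cross = 8.5·11 − 4.5·35 = -64.0000; (r_i+r_j)·cross = 13·-64.0000 = -832.0000
Σcross = 553.5000 → A = |Σcross|/2 = 276.7500 mm²
Σ(r_i+r_j)·cross = 18168.5000 → first moment M = |Σ|/6 = 3028.0833
R_c = M/A = 3028.0833/276.7500 = 10.9416 mm
θ = 151° = 2.635447 rad
V = θ·R_c·A = 2.635447·10.9416·276.7500 = 7980.354 mm³

Volume = 7980.354 mm³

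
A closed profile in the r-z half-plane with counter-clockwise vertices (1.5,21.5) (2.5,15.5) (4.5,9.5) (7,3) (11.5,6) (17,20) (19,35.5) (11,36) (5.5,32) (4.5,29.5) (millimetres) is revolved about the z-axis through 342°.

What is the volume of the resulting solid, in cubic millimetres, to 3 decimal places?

Profile (r,z), 10 vertices: (1.5,21.5) (2.5,15.5) (4.5,9.5) (7,3) (11.5,6) (17,20) (19,35.5) (11,36) (5.5,32) (4.5,29.5)
edge 0: (1.5,21.5)→(2.5,15.5)  cross = 1.5·15.5 − 2.5·21.5 = -30.5000; (r_i+r_j)·cross = 4·-30.5000 = -122.0000
edge 1: (2.5,15.5)→(4.5,9.5)  cross = 2.5·9.5 − 4.5·15.5 = -46.0000; (r_i+r_j)·cross = 7·-46.0000 = -322.0000
edge 2: (4.5,9.5)→(7,3)  cross = 4.5·3 − 7·9.5 = -53.0000; (r_i+r_j)·cross = 11.5·-53.0000 = -609.5000
edge 3: (7,3)→(11.5,6)  cross = 7·6 − 11.5·3 = 7.5000; (r_i+r_j)·cross = 18.5·7.5000 = 138.7500
edge 4: (11.5,6)→(17,20)  cross = 11.5·20 − 17·6 = 128.0000; (r_i+r_j)·cross = 28.5·128.0000 = 3648.0000
edge 5: (17,20)→(19,35.5)  cross = 17·35.5 − 19·20 = 223.5000; (r_i+r_j)·cross = 36·223.5000 = 8046.0000
edge 6: (19,35.5)→(11,36)  cross = 19·36 − 11·35.5 = 293.5000; (r_i+r_j)·cross = 30·293.5000 = 8805.0000
edge 7: (11,36)→(5.5,32)  cross = 11·32 − 5.5·36 = 154.0000; (r_i+r_j)·cross = 16.5·154.0000 = 2541.0000
edge 8: (5.5,32)→(4.5,29.5)  cross = 5.5·29.5 − 4.5·32 = 18.2500; (r_i+r_j)·cross = 10·18.2500 = 182.5000
edge 9: (4.5,29.5)→(1.5,21.5)  cross = 4.5·21.5 − 1.5·29.5 = 52.5000; (r_i+r_j)·cross = 6·52.5000 = 315.0000
Σcross = 747.7500 → A = |Σcross|/2 = 373.8750 mm²
Σ(r_i+r_j)·cross = 22622.7500 → first moment M = |Σ|/6 = 3770.4583
R_c = M/A = 3770.4583/373.8750 = 10.0848 mm
θ = 342° = 5.969026 rad
V = θ·R_c·A = 5.969026·10.0848·373.8750 = 22505.964 mm³

Volume = 22505.964 mm³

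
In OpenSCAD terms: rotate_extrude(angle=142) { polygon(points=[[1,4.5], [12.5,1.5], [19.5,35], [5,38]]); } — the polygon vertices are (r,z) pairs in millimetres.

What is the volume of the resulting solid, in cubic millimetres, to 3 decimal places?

Volume = 10780.434 mm³

Profile (r,z), 4 vertices: (1,4.5) (12.5,1.5) (19.5,35) (5,38)
edge 0: (1,4.5)→(12.5,1.5)  cross = 1·1.5 − 12.5·4.5 = -54.7500; (r_i+r_j)·cross = 13.5·-54.7500 = -739.1250
edge 1: (12.5,1.5)→(19.5,35)  cross = 12.5·35 − 19.5·1.5 = 408.2500; (r_i+r_j)·cross = 32·408.2500 = 13064.0000
edge 2: (19.5,35)→(5,38)  cross = 19.5·38 − 5·35 = 566.0000; (r_i+r_j)·cross = 24.5·566.0000 = 13867.0000
edge 3: (5,38)→(1,4.5)  cross = 5·4.5 − 1·38 = -15.5000; (r_i+r_j)·cross = 6·-15.5000 = -93.0000
Σcross = 904.0000 → A = |Σcross|/2 = 452.0000 mm²
Σ(r_i+r_j)·cross = 26098.8750 → first moment M = |Σ|/6 = 4349.8125
R_c = M/A = 4349.8125/452.0000 = 9.6235 mm
θ = 142° = 2.478368 rad
V = θ·R_c·A = 2.478368·9.6235·452.0000 = 10780.434 mm³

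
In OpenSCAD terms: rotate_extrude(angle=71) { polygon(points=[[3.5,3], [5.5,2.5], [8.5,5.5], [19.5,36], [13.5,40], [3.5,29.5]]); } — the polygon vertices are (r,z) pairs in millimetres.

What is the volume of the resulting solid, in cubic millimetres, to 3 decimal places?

Volume = 3937.352 mm³

Profile (r,z), 6 vertices: (3.5,3) (5.5,2.5) (8.5,5.5) (19.5,36) (13.5,40) (3.5,29.5)
edge 0: (3.5,3)→(5.5,2.5)  cross = 3.5·2.5 − 5.5·3 = -7.7500; (r_i+r_j)·cross = 9·-7.7500 = -69.7500
edge 1: (5.5,2.5)→(8.5,5.5)  cross = 5.5·5.5 − 8.5·2.5 = 9.0000; (r_i+r_j)·cross = 14·9.0000 = 126.0000
edge 2: (8.5,5.5)→(19.5,36)  cross = 8.5·36 − 19.5·5.5 = 198.7500; (r_i+r_j)·cross = 28·198.7500 = 5565.0000
edge 3: (19.5,36)→(13.5,40)  cross = 19.5·40 − 13.5·36 = 294.0000; (r_i+r_j)·cross = 33·294.0000 = 9702.0000
edge 4: (13.5,40)→(3.5,29.5)  cross = 13.5·29.5 − 3.5·40 = 258.2500; (r_i+r_j)·cross = 17·258.2500 = 4390.2500
edge 5: (3.5,29.5)→(3.5,3)  cross = 3.5·3 − 3.5·29.5 = -92.7500; (r_i+r_j)·cross = 7·-92.7500 = -649.2500
Σcross = 659.5000 → A = |Σcross|/2 = 329.7500 mm²
Σ(r_i+r_j)·cross = 19064.2500 → first moment M = |Σ|/6 = 3177.3750
R_c = M/A = 3177.3750/329.7500 = 9.6357 mm
θ = 71° = 1.239184 rad
V = θ·R_c·A = 1.239184·9.6357·329.7500 = 3937.352 mm³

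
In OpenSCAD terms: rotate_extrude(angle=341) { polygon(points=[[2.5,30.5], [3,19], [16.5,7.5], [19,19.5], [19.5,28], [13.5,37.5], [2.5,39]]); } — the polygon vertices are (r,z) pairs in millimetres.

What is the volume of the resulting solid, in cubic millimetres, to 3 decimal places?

Profile (r,z), 7 vertices: (2.5,30.5) (3,19) (16.5,7.5) (19,19.5) (19.5,28) (13.5,37.5) (2.5,39)
edge 0: (2.5,30.5)→(3,19)  cross = 2.5·19 − 3·30.5 = -44.0000; (r_i+r_j)·cross = 5.5·-44.0000 = -242.0000
edge 1: (3,19)→(16.5,7.5)  cross = 3·7.5 − 16.5·19 = -291.0000; (r_i+r_j)·cross = 19.5·-291.0000 = -5674.5000
edge 2: (16.5,7.5)→(19,19.5)  cross = 16.5·19.5 − 19·7.5 = 179.2500; (r_i+r_j)·cross = 35.5·179.2500 = 6363.3750
edge 3: (19,19.5)→(19.5,28)  cross = 19·28 − 19.5·19.5 = 151.7500; (r_i+r_j)·cross = 38.5·151.7500 = 5842.3750
edge 4: (19.5,28)→(13.5,37.5)  cross = 19.5·37.5 − 13.5·28 = 353.2500; (r_i+r_j)·cross = 33·353.2500 = 11657.2500
edge 5: (13.5,37.5)→(2.5,39)  cross = 13.5·39 − 2.5·37.5 = 432.7500; (r_i+r_j)·cross = 16·432.7500 = 6924.0000
edge 6: (2.5,39)→(2.5,30.5)  cross = 2.5·30.5 − 2.5·39 = -21.2500; (r_i+r_j)·cross = 5·-21.2500 = -106.2500
Σcross = 760.7500 → A = |Σcross|/2 = 380.3750 mm²
Σ(r_i+r_j)·cross = 24764.2500 → first moment M = |Σ|/6 = 4127.3750
R_c = M/A = 4127.3750/380.3750 = 10.8508 mm
θ = 341° = 5.951573 rad
V = θ·R_c·A = 5.951573·10.8508·380.3750 = 24564.373 mm³

Volume = 24564.373 mm³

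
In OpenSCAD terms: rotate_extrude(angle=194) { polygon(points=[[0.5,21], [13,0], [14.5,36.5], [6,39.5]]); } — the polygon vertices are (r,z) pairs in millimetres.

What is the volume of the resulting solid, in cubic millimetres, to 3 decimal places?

Volume = 9766.035 mm³

Profile (r,z), 4 vertices: (0.5,21) (13,0) (14.5,36.5) (6,39.5)
edge 0: (0.5,21)→(13,0)  cross = 0.5·0 − 13·21 = -273.0000; (r_i+r_j)·cross = 13.5·-273.0000 = -3685.5000
edge 1: (13,0)→(14.5,36.5)  cross = 13·36.5 − 14.5·0 = 474.5000; (r_i+r_j)·cross = 27.5·474.5000 = 13048.7500
edge 2: (14.5,36.5)→(6,39.5)  cross = 14.5·39.5 − 6·36.5 = 353.7500; (r_i+r_j)·cross = 20.5·353.7500 = 7251.8750
edge 3: (6,39.5)→(0.5,21)  cross = 6·21 − 0.5·39.5 = 106.2500; (r_i+r_j)·cross = 6.5·106.2500 = 690.6250
Σcross = 661.5000 → A = |Σcross|/2 = 330.7500 mm²
Σ(r_i+r_j)·cross = 17305.7500 → first moment M = |Σ|/6 = 2884.2917
R_c = M/A = 2884.2917/330.7500 = 8.7205 mm
θ = 194° = 3.385939 rad
V = θ·R_c·A = 3.385939·8.7205·330.7500 = 9766.035 mm³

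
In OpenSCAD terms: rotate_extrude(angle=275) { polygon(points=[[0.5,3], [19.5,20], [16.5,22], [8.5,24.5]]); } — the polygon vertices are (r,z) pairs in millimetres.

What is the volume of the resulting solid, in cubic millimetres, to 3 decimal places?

Volume = 6515.132 mm³

Profile (r,z), 4 vertices: (0.5,3) (19.5,20) (16.5,22) (8.5,24.5)
edge 0: (0.5,3)→(19.5,20)  cross = 0.5·20 − 19.5·3 = -48.5000; (r_i+r_j)·cross = 20·-48.5000 = -970.0000
edge 1: (19.5,20)→(16.5,22)  cross = 19.5·22 − 16.5·20 = 99.0000; (r_i+r_j)·cross = 36·99.0000 = 3564.0000
edge 2: (16.5,22)→(8.5,24.5)  cross = 16.5·24.5 − 8.5·22 = 217.2500; (r_i+r_j)·cross = 25·217.2500 = 5431.2500
edge 3: (8.5,24.5)→(0.5,3)  cross = 8.5·3 − 0.5·24.5 = 13.2500; (r_i+r_j)·cross = 9·13.2500 = 119.2500
Σcross = 281.0000 → A = |Σcross|/2 = 140.5000 mm²
Σ(r_i+r_j)·cross = 8144.5000 → first moment M = |Σ|/6 = 1357.4167
R_c = M/A = 1357.4167/140.5000 = 9.6613 mm
θ = 275° = 4.799655 rad
V = θ·R_c·A = 4.799655·9.6613·140.5000 = 6515.132 mm³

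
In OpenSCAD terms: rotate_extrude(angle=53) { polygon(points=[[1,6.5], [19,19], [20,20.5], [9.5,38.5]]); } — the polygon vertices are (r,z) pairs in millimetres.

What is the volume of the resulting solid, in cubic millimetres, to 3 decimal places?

Profile (r,z), 4 vertices: (1,6.5) (19,19) (20,20.5) (9.5,38.5)
edge 0: (1,6.5)→(19,19)  cross = 1·19 − 19·6.5 = -104.5000; (r_i+r_j)·cross = 20·-104.5000 = -2090.0000
edge 1: (19,19)→(20,20.5)  cross = 19·20.5 − 20·19 = 9.5000; (r_i+r_j)·cross = 39·9.5000 = 370.5000
edge 2: (20,20.5)→(9.5,38.5)  cross = 20·38.5 − 9.5·20.5 = 575.2500; (r_i+r_j)·cross = 29.5·575.2500 = 16969.8750
edge 3: (9.5,38.5)→(1,6.5)  cross = 9.5·6.5 − 1·38.5 = 23.2500; (r_i+r_j)·cross = 10.5·23.2500 = 244.1250
Σcross = 503.5000 → A = |Σcross|/2 = 251.7500 mm²
Σ(r_i+r_j)·cross = 15494.5000 → first moment M = |Σ|/6 = 2582.4167
R_c = M/A = 2582.4167/251.7500 = 10.2579 mm
θ = 53° = 0.925025 rad
V = θ·R_c·A = 0.925025·10.2579·251.7500 = 2388.799 mm³

Volume = 2388.799 mm³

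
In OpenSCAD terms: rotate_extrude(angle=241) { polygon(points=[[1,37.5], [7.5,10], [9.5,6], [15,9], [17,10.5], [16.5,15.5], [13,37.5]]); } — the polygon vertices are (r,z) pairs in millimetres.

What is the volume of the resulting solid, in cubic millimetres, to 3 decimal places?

Volume = 12976.524 mm³

Profile (r,z), 7 vertices: (1,37.5) (7.5,10) (9.5,6) (15,9) (17,10.5) (16.5,15.5) (13,37.5)
edge 0: (1,37.5)→(7.5,10)  cross = 1·10 − 7.5·37.5 = -271.2500; (r_i+r_j)·cross = 8.5·-271.2500 = -2305.6250
edge 1: (7.5,10)→(9.5,6)  cross = 7.5·6 − 9.5·10 = -50.0000; (r_i+r_j)·cross = 17·-50.0000 = -850.0000
edge 2: (9.5,6)→(15,9)  cross = 9.5·9 − 15·6 = -4.5000; (r_i+r_j)·cross = 24.5·-4.5000 = -110.2500
edge 3: (15,9)→(17,10.5)  cross = 15·10.5 − 17·9 = 4.5000; (r_i+r_j)·cross = 32·4.5000 = 144.0000
edge 4: (17,10.5)→(16.5,15.5)  cross = 17·15.5 − 16.5·10.5 = 90.2500; (r_i+r_j)·cross = 33.5·90.2500 = 3023.3750
edge 5: (16.5,15.5)→(13,37.5)  cross = 16.5·37.5 − 13·15.5 = 417.2500; (r_i+r_j)·cross = 29.5·417.2500 = 12308.8750
edge 6: (13,37.5)→(1,37.5)  cross = 13·37.5 − 1·37.5 = 450.0000; (r_i+r_j)·cross = 14·450.0000 = 6300.0000
Σcross = 636.2500 → A = |Σcross|/2 = 318.1250 mm²
Σ(r_i+r_j)·cross = 18510.3750 → first moment M = |Σ|/6 = 3085.0625
R_c = M/A = 3085.0625/318.1250 = 9.6976 mm
θ = 241° = 4.206243 rad
V = θ·R_c·A = 4.206243·9.6976·318.1250 = 12976.524 mm³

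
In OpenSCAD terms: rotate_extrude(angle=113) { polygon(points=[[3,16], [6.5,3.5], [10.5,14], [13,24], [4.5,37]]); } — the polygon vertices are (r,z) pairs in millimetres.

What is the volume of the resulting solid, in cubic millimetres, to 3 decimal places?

Volume = 2601.361 mm³

Profile (r,z), 5 vertices: (3,16) (6.5,3.5) (10.5,14) (13,24) (4.5,37)
edge 0: (3,16)→(6.5,3.5)  cross = 3·3.5 − 6.5·16 = -93.5000; (r_i+r_j)·cross = 9.5·-93.5000 = -888.2500
edge 1: (6.5,3.5)→(10.5,14)  cross = 6.5·14 − 10.5·3.5 = 54.2500; (r_i+r_j)·cross = 17·54.2500 = 922.2500
edge 2: (10.5,14)→(13,24)  cross = 10.5·24 − 13·14 = 70.0000; (r_i+r_j)·cross = 23.5·70.0000 = 1645.0000
edge 3: (13,24)→(4.5,37)  cross = 13·37 − 4.5·24 = 373.0000; (r_i+r_j)·cross = 17.5·373.0000 = 6527.5000
edge 4: (4.5,37)→(3,16)  cross = 4.5·16 − 3·37 = -39.0000; (r_i+r_j)·cross = 7.5·-39.0000 = -292.5000
Σcross = 364.7500 → A = |Σcross|/2 = 182.3750 mm²
Σ(r_i+r_j)·cross = 7914.0000 → first moment M = |Σ|/6 = 1319.0000
R_c = M/A = 1319.0000/182.3750 = 7.2324 mm
θ = 113° = 1.972222 rad
V = θ·R_c·A = 1.972222·7.2324·182.3750 = 2601.361 mm³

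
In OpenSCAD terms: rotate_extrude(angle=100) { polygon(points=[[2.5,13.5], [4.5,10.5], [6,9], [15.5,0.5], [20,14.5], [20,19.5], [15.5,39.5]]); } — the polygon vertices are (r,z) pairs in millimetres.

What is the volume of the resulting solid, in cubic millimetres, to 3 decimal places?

Volume = 8003.862 mm³

Profile (r,z), 7 vertices: (2.5,13.5) (4.5,10.5) (6,9) (15.5,0.5) (20,14.5) (20,19.5) (15.5,39.5)
edge 0: (2.5,13.5)→(4.5,10.5)  cross = 2.5·10.5 − 4.5·13.5 = -34.5000; (r_i+r_j)·cross = 7·-34.5000 = -241.5000
edge 1: (4.5,10.5)→(6,9)  cross = 4.5·9 − 6·10.5 = -22.5000; (r_i+r_j)·cross = 10.5·-22.5000 = -236.2500
edge 2: (6,9)→(15.5,0.5)  cross = 6·0.5 − 15.5·9 = -136.5000; (r_i+r_j)·cross = 21.5·-136.5000 = -2934.7500
edge 3: (15.5,0.5)→(20,14.5)  cross = 15.5·14.5 − 20·0.5 = 214.7500; (r_i+r_j)·cross = 35.5·214.7500 = 7623.6250
edge 4: (20,14.5)→(20,19.5)  cross = 20·19.5 − 20·14.5 = 100.0000; (r_i+r_j)·cross = 40·100.0000 = 4000.0000
edge 5: (20,19.5)→(15.5,39.5)  cross = 20·39.5 − 15.5·19.5 = 487.7500; (r_i+r_j)·cross = 35.5·487.7500 = 17315.1250
edge 6: (15.5,39.5)→(2.5,13.5)  cross = 15.5·13.5 − 2.5·39.5 = 110.5000; (r_i+r_j)·cross = 18·110.5000 = 1989.0000
Σcross = 719.5000 → A = |Σcross|/2 = 359.7500 mm²
Σ(r_i+r_j)·cross = 27515.2500 → first moment M = |Σ|/6 = 4585.8750
R_c = M/A = 4585.8750/359.7500 = 12.7474 mm
θ = 100° = 1.745329 rad
V = θ·R_c·A = 1.745329·12.7474·359.7500 = 8003.862 mm³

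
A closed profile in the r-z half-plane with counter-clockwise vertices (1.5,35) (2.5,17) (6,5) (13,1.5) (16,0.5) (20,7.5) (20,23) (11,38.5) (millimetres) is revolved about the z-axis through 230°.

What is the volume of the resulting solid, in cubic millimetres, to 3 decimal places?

Profile (r,z), 8 vertices: (1.5,35) (2.5,17) (6,5) (13,1.5) (16,0.5) (20,7.5) (20,23) (11,38.5)
edge 0: (1.5,35)→(2.5,17)  cross = 1.5·17 − 2.5·35 = -62.0000; (r_i+r_j)·cross = 4·-62.0000 = -248.0000
edge 1: (2.5,17)→(6,5)  cross = 2.5·5 − 6·17 = -89.5000; (r_i+r_j)·cross = 8.5·-89.5000 = -760.7500
edge 2: (6,5)→(13,1.5)  cross = 6·1.5 − 13·5 = -56.0000; (r_i+r_j)·cross = 19·-56.0000 = -1064.0000
edge 3: (13,1.5)→(16,0.5)  cross = 13·0.5 − 16·1.5 = -17.5000; (r_i+r_j)·cross = 29·-17.5000 = -507.5000
edge 4: (16,0.5)→(20,7.5)  cross = 16·7.5 − 20·0.5 = 110.0000; (r_i+r_j)·cross = 36·110.0000 = 3960.0000
edge 5: (20,7.5)→(20,23)  cross = 20·23 − 20·7.5 = 310.0000; (r_i+r_j)·cross = 40·310.0000 = 12400.0000
edge 6: (20,23)→(11,38.5)  cross = 20·38.5 − 11·23 = 517.0000; (r_i+r_j)·cross = 31·517.0000 = 16027.0000
edge 7: (11,38.5)→(1.5,35)  cross = 11·35 − 1.5·38.5 = 327.2500; (r_i+r_j)·cross = 12.5·327.2500 = 4090.6250
Σcross = 1039.2500 → A = |Σcross|/2 = 519.6250 mm²
Σ(r_i+r_j)·cross = 33897.3750 → first moment M = |Σ|/6 = 5649.5625
R_c = M/A = 5649.5625/519.6250 = 10.8724 mm
θ = 230° = 4.014257 rad
V = θ·R_c·A = 4.014257·10.8724·519.6250 = 22678.797 mm³

Volume = 22678.797 mm³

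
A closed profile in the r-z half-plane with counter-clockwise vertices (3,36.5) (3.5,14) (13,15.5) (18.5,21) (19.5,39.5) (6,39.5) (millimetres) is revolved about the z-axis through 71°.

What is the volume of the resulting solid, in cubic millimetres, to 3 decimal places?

Profile (r,z), 6 vertices: (3,36.5) (3.5,14) (13,15.5) (18.5,21) (19.5,39.5) (6,39.5)
edge 0: (3,36.5)→(3.5,14)  cross = 3·14 − 3.5·36.5 = -85.7500; (r_i+r_j)·cross = 6.5·-85.7500 = -557.3750
edge 1: (3.5,14)→(13,15.5)  cross = 3.5·15.5 − 13·14 = -127.7500; (r_i+r_j)·cross = 16.5·-127.7500 = -2107.8750
edge 2: (13,15.5)→(18.5,21)  cross = 13·21 − 18.5·15.5 = -13.7500; (r_i+r_j)·cross = 31.5·-13.7500 = -433.1250
edge 3: (18.5,21)→(19.5,39.5)  cross = 18.5·39.5 − 19.5·21 = 321.2500; (r_i+r_j)·cross = 38·321.2500 = 12207.5000
edge 4: (19.5,39.5)→(6,39.5)  cross = 19.5·39.5 − 6·39.5 = 533.2500; (r_i+r_j)·cross = 25.5·533.2500 = 13597.8750
edge 5: (6,39.5)→(3,36.5)  cross = 6·36.5 − 3·39.5 = 100.5000; (r_i+r_j)·cross = 9·100.5000 = 904.5000
Σcross = 727.7500 → A = |Σcross|/2 = 363.8750 mm²
Σ(r_i+r_j)·cross = 23611.5000 → first moment M = |Σ|/6 = 3935.2500
R_c = M/A = 3935.2500/363.8750 = 10.8148 mm
θ = 71° = 1.239184 rad
V = θ·R_c·A = 1.239184·10.8148·363.8750 = 4876.498 mm³

Volume = 4876.498 mm³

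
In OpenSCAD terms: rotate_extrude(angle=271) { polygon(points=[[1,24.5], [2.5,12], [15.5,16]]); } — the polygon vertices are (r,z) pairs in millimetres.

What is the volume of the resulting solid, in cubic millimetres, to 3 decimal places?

Profile (r,z), 3 vertices: (1,24.5) (2.5,12) (15.5,16)
edge 0: (1,24.5)→(2.5,12)  cross = 1·12 − 2.5·24.5 = -49.2500; (r_i+r_j)·cross = 3.5·-49.2500 = -172.3750
edge 1: (2.5,12)→(15.5,16)  cross = 2.5·16 − 15.5·12 = -146.0000; (r_i+r_j)·cross = 18·-146.0000 = -2628.0000
edge 2: (15.5,16)→(1,24.5)  cross = 15.5·24.5 − 1·16 = 363.7500; (r_i+r_j)·cross = 16.5·363.7500 = 6001.8750
Σcross = 168.5000 → A = |Σcross|/2 = 84.2500 mm²
Σ(r_i+r_j)·cross = 3201.5000 → first moment M = |Σ|/6 = 533.5833
R_c = M/A = 533.5833/84.2500 = 6.3333 mm
θ = 271° = 4.729842 rad
V = θ·R_c·A = 4.729842·6.3333·84.2500 = 2523.765 mm³

Volume = 2523.765 mm³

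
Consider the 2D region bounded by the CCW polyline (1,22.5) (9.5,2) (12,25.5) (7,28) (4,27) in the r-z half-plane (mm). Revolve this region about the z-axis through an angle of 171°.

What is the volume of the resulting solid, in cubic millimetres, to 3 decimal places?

Volume = 3294.654 mm³

Profile (r,z), 5 vertices: (1,22.5) (9.5,2) (12,25.5) (7,28) (4,27)
edge 0: (1,22.5)→(9.5,2)  cross = 1·2 − 9.5·22.5 = -211.7500; (r_i+r_j)·cross = 10.5·-211.7500 = -2223.3750
edge 1: (9.5,2)→(12,25.5)  cross = 9.5·25.5 − 12·2 = 218.2500; (r_i+r_j)·cross = 21.5·218.2500 = 4692.3750
edge 2: (12,25.5)→(7,28)  cross = 12·28 − 7·25.5 = 157.5000; (r_i+r_j)·cross = 19·157.5000 = 2992.5000
edge 3: (7,28)→(4,27)  cross = 7·27 − 4·28 = 77.0000; (r_i+r_j)·cross = 11·77.0000 = 847.0000
edge 4: (4,27)→(1,22.5)  cross = 4·22.5 − 1·27 = 63.0000; (r_i+r_j)·cross = 5·63.0000 = 315.0000
Σcross = 304.0000 → A = |Σcross|/2 = 152.0000 mm²
Σ(r_i+r_j)·cross = 6623.5000 → first moment M = |Σ|/6 = 1103.9167
R_c = M/A = 1103.9167/152.0000 = 7.2626 mm
θ = 171° = 2.984513 rad
V = θ·R_c·A = 2.984513·7.2626·152.0000 = 3294.654 mm³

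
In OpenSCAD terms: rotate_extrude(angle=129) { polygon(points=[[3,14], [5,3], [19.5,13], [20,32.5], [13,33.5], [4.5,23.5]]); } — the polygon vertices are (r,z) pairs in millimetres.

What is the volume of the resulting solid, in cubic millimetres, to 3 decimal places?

Profile (r,z), 6 vertices: (3,14) (5,3) (19.5,13) (20,32.5) (13,33.5) (4.5,23.5)
edge 0: (3,14)→(5,3)  cross = 3·3 − 5·14 = -61.0000; (r_i+r_j)·cross = 8·-61.0000 = -488.0000
edge 1: (5,3)→(19.5,13)  cross = 5·13 − 19.5·3 = 6.5000; (r_i+r_j)·cross = 24.5·6.5000 = 159.2500
edge 2: (19.5,13)→(20,32.5)  cross = 19.5·32.5 − 20·13 = 373.7500; (r_i+r_j)·cross = 39.5·373.7500 = 14763.1250
edge 3: (20,32.5)→(13,33.5)  cross = 20·33.5 − 13·32.5 = 247.5000; (r_i+r_j)·cross = 33·247.5000 = 8167.5000
edge 4: (13,33.5)→(4.5,23.5)  cross = 13·23.5 − 4.5·33.5 = 154.7500; (r_i+r_j)·cross = 17.5·154.7500 = 2708.1250
edge 5: (4.5,23.5)→(3,14)  cross = 4.5·14 − 3·23.5 = -7.5000; (r_i+r_j)·cross = 7.5·-7.5000 = -56.2500
Σcross = 714.0000 → A = |Σcross|/2 = 357.0000 mm²
Σ(r_i+r_j)·cross = 25253.7500 → first moment M = |Σ|/6 = 4208.9583
R_c = M/A = 4208.9583/357.0000 = 11.7898 mm
θ = 129° = 2.251475 rad
V = θ·R_c·A = 2.251475·11.7898·357.0000 = 9476.363 mm³

Volume = 9476.363 mm³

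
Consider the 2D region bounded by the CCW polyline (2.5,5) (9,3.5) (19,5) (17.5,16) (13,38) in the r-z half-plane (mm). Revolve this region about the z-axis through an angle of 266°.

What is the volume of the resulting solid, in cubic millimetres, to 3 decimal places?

Profile (r,z), 5 vertices: (2.5,5) (9,3.5) (19,5) (17.5,16) (13,38)
edge 0: (2.5,5)→(9,3.5)  cross = 2.5·3.5 − 9·5 = -36.2500; (r_i+r_j)·cross = 11.5·-36.2500 = -416.8750
edge 1: (9,3.5)→(19,5)  cross = 9·5 − 19·3.5 = -21.5000; (r_i+r_j)·cross = 28·-21.5000 = -602.0000
edge 2: (19,5)→(17.5,16)  cross = 19·16 − 17.5·5 = 216.5000; (r_i+r_j)·cross = 36.5·216.5000 = 7902.2500
edge 3: (17.5,16)→(13,38)  cross = 17.5·38 − 13·16 = 457.0000; (r_i+r_j)·cross = 30.5·457.0000 = 13938.5000
edge 4: (13,38)→(2.5,5)  cross = 13·5 − 2.5·38 = -30.0000; (r_i+r_j)·cross = 15.5·-30.0000 = -465.0000
Σcross = 585.7500 → A = |Σcross|/2 = 292.8750 mm²
Σ(r_i+r_j)·cross = 20356.8750 → first moment M = |Σ|/6 = 3392.8125
R_c = M/A = 3392.8125/292.8750 = 11.5845 mm
θ = 266° = 4.642576 rad
V = θ·R_c·A = 4.642576·11.5845·292.8750 = 15751.389 mm³

Volume = 15751.389 mm³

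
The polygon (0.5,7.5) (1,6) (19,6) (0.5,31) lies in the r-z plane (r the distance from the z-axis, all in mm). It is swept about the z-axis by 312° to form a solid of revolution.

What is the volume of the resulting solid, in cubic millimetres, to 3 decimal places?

Profile (r,z), 4 vertices: (0.5,7.5) (1,6) (19,6) (0.5,31)
edge 0: (0.5,7.5)→(1,6)  cross = 0.5·6 − 1·7.5 = -4.5000; (r_i+r_j)·cross = 1.5·-4.5000 = -6.7500
edge 1: (1,6)→(19,6)  cross = 1·6 − 19·6 = -108.0000; (r_i+r_j)·cross = 20·-108.0000 = -2160.0000
edge 2: (19,6)→(0.5,31)  cross = 19·31 − 0.5·6 = 586.0000; (r_i+r_j)·cross = 19.5·586.0000 = 11427.0000
edge 3: (0.5,31)→(0.5,7.5)  cross = 0.5·7.5 − 0.5·31 = -11.7500; (r_i+r_j)·cross = 1·-11.7500 = -11.7500
Σcross = 461.7500 → A = |Σcross|/2 = 230.8750 mm²
Σ(r_i+r_j)·cross = 9248.5000 → first moment M = |Σ|/6 = 1541.4167
R_c = M/A = 1541.4167/230.8750 = 6.6764 mm
θ = 312° = 5.445427 rad
V = θ·R_c·A = 5.445427·6.6764·230.8750 = 8393.672 mm³

Volume = 8393.672 mm³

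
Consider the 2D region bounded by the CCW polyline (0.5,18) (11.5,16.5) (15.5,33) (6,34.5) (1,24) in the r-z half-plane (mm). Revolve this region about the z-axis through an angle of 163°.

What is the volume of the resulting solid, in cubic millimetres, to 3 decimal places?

Volume = 4253.995 mm³

Profile (r,z), 5 vertices: (0.5,18) (11.5,16.5) (15.5,33) (6,34.5) (1,24)
edge 0: (0.5,18)→(11.5,16.5)  cross = 0.5·16.5 − 11.5·18 = -198.7500; (r_i+r_j)·cross = 12·-198.7500 = -2385.0000
edge 1: (11.5,16.5)→(15.5,33)  cross = 11.5·33 − 15.5·16.5 = 123.7500; (r_i+r_j)·cross = 27·123.7500 = 3341.2500
edge 2: (15.5,33)→(6,34.5)  cross = 15.5·34.5 − 6·33 = 336.7500; (r_i+r_j)·cross = 21.5·336.7500 = 7240.1250
edge 3: (6,34.5)→(1,24)  cross = 6·24 − 1·34.5 = 109.5000; (r_i+r_j)·cross = 7·109.5000 = 766.5000
edge 4: (1,24)→(0.5,18)  cross = 1·18 − 0.5·24 = 6.0000; (r_i+r_j)·cross = 1.5·6.0000 = 9.0000
Σcross = 377.2500 → A = |Σcross|/2 = 188.6250 mm²
Σ(r_i+r_j)·cross = 8971.8750 → first moment M = |Σ|/6 = 1495.3125
R_c = M/A = 1495.3125/188.6250 = 7.9274 mm
θ = 163° = 2.844887 rad
V = θ·R_c·A = 2.844887·7.9274·188.6250 = 4253.995 mm³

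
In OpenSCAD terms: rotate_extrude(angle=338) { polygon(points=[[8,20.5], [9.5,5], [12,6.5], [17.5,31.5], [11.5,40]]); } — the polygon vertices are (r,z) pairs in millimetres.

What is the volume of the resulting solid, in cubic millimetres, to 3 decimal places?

Profile (r,z), 5 vertices: (8,20.5) (9.5,5) (12,6.5) (17.5,31.5) (11.5,40)
edge 0: (8,20.5)→(9.5,5)  cross = 8·5 − 9.5·20.5 = -154.7500; (r_i+r_j)·cross = 17.5·-154.7500 = -2708.1250
edge 1: (9.5,5)→(12,6.5)  cross = 9.5·6.5 − 12·5 = 1.7500; (r_i+r_j)·cross = 21.5·1.7500 = 37.6250
edge 2: (12,6.5)→(17.5,31.5)  cross = 12·31.5 − 17.5·6.5 = 264.2500; (r_i+r_j)·cross = 29.5·264.2500 = 7795.3750
edge 3: (17.5,31.5)→(11.5,40)  cross = 17.5·40 − 11.5·31.5 = 337.7500; (r_i+r_j)·cross = 29·337.7500 = 9794.7500
edge 4: (11.5,40)→(8,20.5)  cross = 11.5·20.5 − 8·40 = -84.2500; (r_i+r_j)·cross = 19.5·-84.2500 = -1642.8750
Σcross = 364.7500 → A = |Σcross|/2 = 182.3750 mm²
Σ(r_i+r_j)·cross = 13276.7500 → first moment M = |Σ|/6 = 2212.7917
R_c = M/A = 2212.7917/182.3750 = 12.1332 mm
θ = 338° = 5.899213 rad
V = θ·R_c·A = 5.899213·12.1332·182.3750 = 13053.729 mm³

Volume = 13053.729 mm³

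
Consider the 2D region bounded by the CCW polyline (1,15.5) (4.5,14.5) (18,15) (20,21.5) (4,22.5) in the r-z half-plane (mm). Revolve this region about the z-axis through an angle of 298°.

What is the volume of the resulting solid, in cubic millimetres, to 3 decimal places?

Volume = 6572.325 mm³

Profile (r,z), 5 vertices: (1,15.5) (4.5,14.5) (18,15) (20,21.5) (4,22.5)
edge 0: (1,15.5)→(4.5,14.5)  cross = 1·14.5 − 4.5·15.5 = -55.2500; (r_i+r_j)·cross = 5.5·-55.2500 = -303.8750
edge 1: (4.5,14.5)→(18,15)  cross = 4.5·15 − 18·14.5 = -193.5000; (r_i+r_j)·cross = 22.5·-193.5000 = -4353.7500
edge 2: (18,15)→(20,21.5)  cross = 18·21.5 − 20·15 = 87.0000; (r_i+r_j)·cross = 38·87.0000 = 3306.0000
edge 3: (20,21.5)→(4,22.5)  cross = 20·22.5 − 4·21.5 = 364.0000; (r_i+r_j)·cross = 24·364.0000 = 8736.0000
edge 4: (4,22.5)→(1,15.5)  cross = 4·15.5 − 1·22.5 = 39.5000; (r_i+r_j)·cross = 5·39.5000 = 197.5000
Σcross = 241.7500 → A = |Σcross|/2 = 120.8750 mm²
Σ(r_i+r_j)·cross = 7581.8750 → first moment M = |Σ|/6 = 1263.6458
R_c = M/A = 1263.6458/120.8750 = 10.4542 mm
θ = 298° = 5.201081 rad
V = θ·R_c·A = 5.201081·10.4542·120.8750 = 6572.325 mm³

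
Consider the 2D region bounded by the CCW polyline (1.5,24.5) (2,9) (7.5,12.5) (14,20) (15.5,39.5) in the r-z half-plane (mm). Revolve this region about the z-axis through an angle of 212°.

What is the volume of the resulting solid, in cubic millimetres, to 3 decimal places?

Volume = 7123.614 mm³

Profile (r,z), 5 vertices: (1.5,24.5) (2,9) (7.5,12.5) (14,20) (15.5,39.5)
edge 0: (1.5,24.5)→(2,9)  cross = 1.5·9 − 2·24.5 = -35.5000; (r_i+r_j)·cross = 3.5·-35.5000 = -124.2500
edge 1: (2,9)→(7.5,12.5)  cross = 2·12.5 − 7.5·9 = -42.5000; (r_i+r_j)·cross = 9.5·-42.5000 = -403.7500
edge 2: (7.5,12.5)→(14,20)  cross = 7.5·20 − 14·12.5 = -25.0000; (r_i+r_j)·cross = 21.5·-25.0000 = -537.5000
edge 3: (14,20)→(15.5,39.5)  cross = 14·39.5 − 15.5·20 = 243.0000; (r_i+r_j)·cross = 29.5·243.0000 = 7168.5000
edge 4: (15.5,39.5)→(1.5,24.5)  cross = 15.5·24.5 − 1.5·39.5 = 320.5000; (r_i+r_j)·cross = 17·320.5000 = 5448.5000
Σcross = 460.5000 → A = |Σcross|/2 = 230.2500 mm²
Σ(r_i+r_j)·cross = 11551.5000 → first moment M = |Σ|/6 = 1925.2500
R_c = M/A = 1925.2500/230.2500 = 8.3616 mm
θ = 212° = 3.700098 rad
V = θ·R_c·A = 3.700098·8.3616·230.2500 = 7123.614 mm³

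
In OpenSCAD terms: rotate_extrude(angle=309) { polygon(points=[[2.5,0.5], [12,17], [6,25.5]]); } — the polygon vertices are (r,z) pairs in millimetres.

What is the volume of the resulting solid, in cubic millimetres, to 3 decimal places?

Profile (r,z), 3 vertices: (2.5,0.5) (12,17) (6,25.5)
edge 0: (2.5,0.5)→(12,17)  cross = 2.5·17 − 12·0.5 = 36.5000; (r_i+r_j)·cross = 14.5·36.5000 = 529.2500
edge 1: (12,17)→(6,25.5)  cross = 12·25.5 − 6·17 = 204.0000; (r_i+r_j)·cross = 18·204.0000 = 3672.0000
edge 2: (6,25.5)→(2.5,0.5)  cross = 6·0.5 − 2.5·25.5 = -60.7500; (r_i+r_j)·cross = 8.5·-60.7500 = -516.3750
Σcross = 179.7500 → A = |Σcross|/2 = 89.8750 mm²
Σ(r_i+r_j)·cross = 3684.8750 → first moment M = |Σ|/6 = 614.1458
R_c = M/A = 614.1458/89.8750 = 6.8333 mm
θ = 309° = 5.393067 rad
V = θ·R_c·A = 5.393067·6.8333·89.8750 = 3312.130 mm³

Volume = 3312.130 mm³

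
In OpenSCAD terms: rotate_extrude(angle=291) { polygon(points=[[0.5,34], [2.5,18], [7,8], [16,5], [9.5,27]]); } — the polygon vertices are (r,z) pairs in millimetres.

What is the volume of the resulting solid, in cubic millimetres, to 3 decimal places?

Volume = 8063.402 mm³

Profile (r,z), 5 vertices: (0.5,34) (2.5,18) (7,8) (16,5) (9.5,27)
edge 0: (0.5,34)→(2.5,18)  cross = 0.5·18 − 2.5·34 = -76.0000; (r_i+r_j)·cross = 3·-76.0000 = -228.0000
edge 1: (2.5,18)→(7,8)  cross = 2.5·8 − 7·18 = -106.0000; (r_i+r_j)·cross = 9.5·-106.0000 = -1007.0000
edge 2: (7,8)→(16,5)  cross = 7·5 − 16·8 = -93.0000; (r_i+r_j)·cross = 23·-93.0000 = -2139.0000
edge 3: (16,5)→(9.5,27)  cross = 16·27 − 9.5·5 = 384.5000; (r_i+r_j)·cross = 25.5·384.5000 = 9804.7500
edge 4: (9.5,27)→(0.5,34)  cross = 9.5·34 − 0.5·27 = 309.5000; (r_i+r_j)·cross = 10·309.5000 = 3095.0000
Σcross = 419.0000 → A = |Σcross|/2 = 209.5000 mm²
Σ(r_i+r_j)·cross = 9525.7500 → first moment M = |Σ|/6 = 1587.6250
R_c = M/A = 1587.6250/209.5000 = 7.5782 mm
θ = 291° = 5.078908 rad
V = θ·R_c·A = 5.078908·7.5782·209.5000 = 8063.402 mm³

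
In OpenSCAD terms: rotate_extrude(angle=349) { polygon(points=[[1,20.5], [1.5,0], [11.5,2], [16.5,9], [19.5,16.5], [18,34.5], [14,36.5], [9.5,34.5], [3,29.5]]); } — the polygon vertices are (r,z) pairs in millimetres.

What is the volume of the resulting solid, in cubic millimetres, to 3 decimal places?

Profile (r,z), 9 vertices: (1,20.5) (1.5,0) (11.5,2) (16.5,9) (19.5,16.5) (18,34.5) (14,36.5) (9.5,34.5) (3,29.5)
edge 0: (1,20.5)→(1.5,0)  cross = 1·0 − 1.5·20.5 = -30.7500; (r_i+r_j)·cross = 2.5·-30.7500 = -76.8750
edge 1: (1.5,0)→(11.5,2)  cross = 1.5·2 − 11.5·0 = 3.0000; (r_i+r_j)·cross = 13·3.0000 = 39.0000
edge 2: (11.5,2)→(16.5,9)  cross = 11.5·9 − 16.5·2 = 70.5000; (r_i+r_j)·cross = 28·70.5000 = 1974.0000
edge 3: (16.5,9)→(19.5,16.5)  cross = 16.5·16.5 − 19.5·9 = 96.7500; (r_i+r_j)·cross = 36·96.7500 = 3483.0000
edge 4: (19.5,16.5)→(18,34.5)  cross = 19.5·34.5 − 18·16.5 = 375.7500; (r_i+r_j)·cross = 37.5·375.7500 = 14090.6250
edge 5: (18,34.5)→(14,36.5)  cross = 18·36.5 − 14·34.5 = 174.0000; (r_i+r_j)·cross = 32·174.0000 = 5568.0000
edge 6: (14,36.5)→(9.5,34.5)  cross = 14·34.5 − 9.5·36.5 = 136.2500; (r_i+r_j)·cross = 23.5·136.2500 = 3201.8750
edge 7: (9.5,34.5)→(3,29.5)  cross = 9.5·29.5 − 3·34.5 = 176.7500; (r_i+r_j)·cross = 12.5·176.7500 = 2209.3750
edge 8: (3,29.5)→(1,20.5)  cross = 3·20.5 − 1·29.5 = 32.0000; (r_i+r_j)·cross = 4·32.0000 = 128.0000
Σcross = 1034.2500 → A = |Σcross|/2 = 517.1250 mm²
Σ(r_i+r_j)·cross = 30617.0000 → first moment M = |Σ|/6 = 5102.8333
R_c = M/A = 5102.8333/517.1250 = 9.8677 mm
θ = 349° = 6.091199 rad
V = θ·R_c·A = 6.091199·9.8677·517.1250 = 31082.374 mm³

Volume = 31082.374 mm³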